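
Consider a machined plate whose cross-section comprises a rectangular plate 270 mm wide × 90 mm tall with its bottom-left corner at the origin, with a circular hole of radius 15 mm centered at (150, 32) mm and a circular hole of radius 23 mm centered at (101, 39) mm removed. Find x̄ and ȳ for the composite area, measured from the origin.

plate: A = 270 × 90 = 24300.00, centroid at (135.00, 45.00).
hole 1: A = −π·15² = -706.86, centroid at (150.00, 32.00).
hole 2: A = −π·23² = -1661.90, centroid at (101.00, 39.00).
ΣA = 21931.24 mm², ΣAx̄ = 3006619.09 mm³, ΣAȳ = 1006066.33 mm³.
x̄ = 3006619.09/21931.24 = 137.09 mm; ȳ = 1006066.33/21931.24 = 45.87 mm.

x̄ = 137.09 mm, ȳ = 45.87 mm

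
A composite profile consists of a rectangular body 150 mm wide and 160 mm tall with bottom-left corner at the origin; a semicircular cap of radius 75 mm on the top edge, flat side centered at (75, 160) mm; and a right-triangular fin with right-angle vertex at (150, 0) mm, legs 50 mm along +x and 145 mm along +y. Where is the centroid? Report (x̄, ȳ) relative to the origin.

x̄ = 84.11 mm, ȳ = 103.95 mm

Part | A | x̄ᵢ | ȳᵢ | A·x̄ᵢ | A·ȳᵢ
rectangular body | 24000.00 | 75.00 | 80.00 | 1800000.00 | 1920000.00
semicircular top | 8835.73 | 75.00 | 191.83 | 662679.70 | 1694966.69
triangular fin | 3625.00 | 166.67 | 48.33 | 604166.67 | 175208.33
Σ | 36460.73 |  |  | 3066846.37 | 3790175.03
x̄ = 3066846.37 / 36460.73 = 84.11 mm
ȳ = 3790175.03 / 36460.73 = 103.95 mm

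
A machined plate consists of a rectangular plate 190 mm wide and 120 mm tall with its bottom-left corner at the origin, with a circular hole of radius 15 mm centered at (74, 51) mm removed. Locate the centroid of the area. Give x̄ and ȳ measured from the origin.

plate: A = 190 × 120 = 22800.00, centroid at (95.00, 60.00).
hole: A = −π·15² = -706.86, centroid at (74.00, 51.00).
ΣA = 22093.14 mm², ΣAx̄ = 2113692.48 mm³, ΣAȳ = 1331950.22 mm³.
x̄ = 2113692.48/22093.14 = 95.67 mm; ȳ = 1331950.22/22093.14 = 60.29 mm.

x̄ = 95.67 mm, ȳ = 60.29 mm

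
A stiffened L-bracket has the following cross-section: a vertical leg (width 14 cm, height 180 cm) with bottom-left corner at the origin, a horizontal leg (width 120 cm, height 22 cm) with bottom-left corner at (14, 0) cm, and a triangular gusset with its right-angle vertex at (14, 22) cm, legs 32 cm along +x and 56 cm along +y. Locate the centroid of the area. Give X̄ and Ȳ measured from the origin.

vertical leg: A = 14 × 180 = 2520.00, centroid at (7.00, 90.00).
horizontal leg: A = 120 × 22 = 2640.00, centroid at (74.00, 11.00).
gusset: A = ½·32·56 = 896.00, centroid at (24.67, 40.67).
ΣA = 6056.00 cm², ΣAX̄ = 235101.33 cm³, ΣAȲ = 292277.33 cm³.
X̄ = 235101.33/6056.00 = 38.82 cm; Ȳ = 292277.33/6056.00 = 48.26 cm.

X̄ = 38.82 cm, Ȳ = 48.26 cm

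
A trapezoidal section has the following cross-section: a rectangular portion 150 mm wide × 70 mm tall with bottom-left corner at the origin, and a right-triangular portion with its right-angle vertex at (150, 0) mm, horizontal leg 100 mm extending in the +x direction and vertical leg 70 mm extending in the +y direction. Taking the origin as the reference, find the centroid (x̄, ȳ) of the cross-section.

x̄ = 102.08 mm, ȳ = 32.08 mm

Part | A | x̄ᵢ | ȳᵢ | A·x̄ᵢ | A·ȳᵢ
rectangular portion | 10500.00 | 75.00 | 35.00 | 787500.00 | 367500.00
triangular portion | 3500.00 | 183.33 | 23.33 | 641666.67 | 81666.67
Σ | 14000.00 |  |  | 1429166.67 | 449166.67
x̄ = 1429166.67 / 14000.00 = 102.08 mm
ȳ = 449166.67 / 14000.00 = 32.08 mm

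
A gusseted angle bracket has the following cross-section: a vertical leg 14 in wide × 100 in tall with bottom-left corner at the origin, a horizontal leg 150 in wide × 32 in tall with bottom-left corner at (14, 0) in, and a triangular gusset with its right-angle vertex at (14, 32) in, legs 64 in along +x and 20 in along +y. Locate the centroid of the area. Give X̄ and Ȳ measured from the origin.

Part | A | x̄ᵢ | ȳᵢ | A·x̄ᵢ | A·ȳᵢ
vertical leg | 1400.00 | 7.00 | 50.00 | 9800.00 | 70000.00
horizontal leg | 4800.00 | 89.00 | 16.00 | 427200.00 | 76800.00
gusset | 640.00 | 35.33 | 38.67 | 22613.33 | 24746.67
Σ | 6840.00 |  |  | 459613.33 | 171546.67
X̄ = 459613.33 / 6840.00 = 67.19 in
Ȳ = 171546.67 / 6840.00 = 25.08 in

X̄ = 67.19 in, Ȳ = 25.08 in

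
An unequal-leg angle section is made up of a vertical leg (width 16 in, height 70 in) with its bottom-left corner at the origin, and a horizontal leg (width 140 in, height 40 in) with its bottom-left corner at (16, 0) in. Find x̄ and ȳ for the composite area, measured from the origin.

x̄ = 73.00 in, ȳ = 22.50 in

vertical leg: A = 16 × 70 = 1120.00, centroid at (8.00, 35.00).
horizontal leg: A = 140 × 40 = 5600.00, centroid at (86.00, 20.00).
ΣA = 6720.00 in²
ΣAx̄ = (1120.00)(8.00) + (5600.00)(86.00) = 490560.00 in³
ΣAȳ = (1120.00)(35.00) + (5600.00)(20.00) = 151200.00 in³
x̄ = 490560.00 / 6720.00 = 73.00 in
ȳ = 151200.00 / 6720.00 = 22.50 in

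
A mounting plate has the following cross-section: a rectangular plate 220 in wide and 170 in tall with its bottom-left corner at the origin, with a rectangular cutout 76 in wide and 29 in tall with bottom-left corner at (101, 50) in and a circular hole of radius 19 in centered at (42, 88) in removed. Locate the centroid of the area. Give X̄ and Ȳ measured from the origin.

Part | A | x̄ᵢ | ȳᵢ | A·x̄ᵢ | A·ȳᵢ
plate | 37400.00 | 110.00 | 85.00 | 4114000.00 | 3179000.00
hole 1 | -2204.00 | 139.00 | 64.50 | -306356.00 | -142158.00
hole 2 | -1134.11 | 42.00 | 88.00 | -47632.83 | -99802.12
Σ | 34061.89 |  |  | 3760011.17 | 2937039.88
X̄ = 3760011.17 / 34061.89 = 110.39 in
Ȳ = 2937039.88 / 34061.89 = 86.23 in

X̄ = 110.39 in, Ȳ = 86.23 in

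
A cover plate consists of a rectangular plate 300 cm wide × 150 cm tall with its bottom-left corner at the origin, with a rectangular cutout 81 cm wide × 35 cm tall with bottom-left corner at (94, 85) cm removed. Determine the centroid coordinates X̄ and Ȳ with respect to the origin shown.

plate: A = 300 × 150 = 45000.00, centroid at (150.00, 75.00).
hole: A = −(81 × 35) = -2835.00, centroid at (134.50, 102.50).
ΣA = 42165.00 cm², ΣAX̄ = 6368692.50 cm³, ΣAȲ = 3084412.50 cm³.
X̄ = 6368692.50/42165.00 = 151.04 cm; Ȳ = 3084412.50/42165.00 = 73.15 cm.

X̄ = 151.04 cm, Ȳ = 73.15 cm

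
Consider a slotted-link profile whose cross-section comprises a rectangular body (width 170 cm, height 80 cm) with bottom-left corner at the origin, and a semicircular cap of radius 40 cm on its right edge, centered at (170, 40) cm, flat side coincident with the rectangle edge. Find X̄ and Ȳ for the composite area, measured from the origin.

X̄ = 100.91 cm, Ȳ = 40.00 cm

rectangular body: A = 170 × 80 = 13600.00, centroid at (85.00, 40.00).
semicircular end: A = ½π·40² = 2513.27, centroid at (186.98, 40.00).
ΣA = 16113.27 cm²
ΣAX̄ = (13600.00)(85.00) + (2513.27)(186.98) = 1625923.27 cm³
ΣAȲ = (13600.00)(40.00) + (2513.27)(40.00) = 644530.96 cm³
X̄ = 1625923.27 / 16113.27 = 100.91 cm
Ȳ = 644530.96 / 16113.27 = 40.00 cm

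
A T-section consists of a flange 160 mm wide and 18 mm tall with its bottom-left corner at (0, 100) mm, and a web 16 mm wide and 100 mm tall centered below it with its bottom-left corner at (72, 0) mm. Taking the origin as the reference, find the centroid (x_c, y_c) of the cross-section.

x_c = 80.00 mm, y_c = 87.93 mm

web: A = 16 × 100 = 1600.00, centroid at (80.00, 50.00).
flange: A = 160 × 18 = 2880.00, centroid at (80.00, 109.00).
ΣA = 4480.00 mm²
ΣAx_c = (1600.00)(80.00) + (2880.00)(80.00) = 358400.00 mm³
ΣAy_c = (1600.00)(50.00) + (2880.00)(109.00) = 393920.00 mm³
x_c = 358400.00 / 4480.00 = 80.00 mm
y_c = 393920.00 / 4480.00 = 87.93 mm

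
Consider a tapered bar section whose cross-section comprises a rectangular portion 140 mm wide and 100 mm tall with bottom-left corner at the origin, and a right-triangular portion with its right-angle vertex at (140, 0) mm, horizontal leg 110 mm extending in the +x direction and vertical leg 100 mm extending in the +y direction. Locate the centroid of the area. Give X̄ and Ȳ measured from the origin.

X̄ = 100.09 mm, Ȳ = 45.30 mm

rectangular portion: A = 140 × 100 = 14000.00, centroid at (70.00, 50.00).
triangular portion: A = ½·110·100 = 5500.00, centroid at (176.67, 33.33).
ΣA = 19500.00 mm², ΣAX̄ = 1951666.67 mm³, ΣAȲ = 883333.33 mm³.
X̄ = 1951666.67/19500.00 = 100.09 mm; Ȳ = 883333.33/19500.00 = 45.30 mm.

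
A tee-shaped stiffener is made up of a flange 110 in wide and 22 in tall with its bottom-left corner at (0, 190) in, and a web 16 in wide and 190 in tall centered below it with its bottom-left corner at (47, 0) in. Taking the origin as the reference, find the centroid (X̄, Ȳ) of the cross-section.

X̄ = 55.00 in, Ȳ = 141.98 in

Part | A | x̄ᵢ | ȳᵢ | A·x̄ᵢ | A·ȳᵢ
web | 3040.00 | 55.00 | 95.00 | 167200.00 | 288800.00
flange | 2420.00 | 55.00 | 201.00 | 133100.00 | 486420.00
Σ | 5460.00 |  |  | 300300.00 | 775220.00
X̄ = 300300.00 / 5460.00 = 55.00 in
Ȳ = 775220.00 / 5460.00 = 141.98 in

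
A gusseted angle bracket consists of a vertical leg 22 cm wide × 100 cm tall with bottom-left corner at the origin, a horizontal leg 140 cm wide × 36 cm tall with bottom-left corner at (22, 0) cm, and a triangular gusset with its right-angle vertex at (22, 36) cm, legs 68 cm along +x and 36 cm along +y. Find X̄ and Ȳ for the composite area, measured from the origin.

X̄ = 64.10 cm, Ȳ = 30.66 cm

vertical leg: A = 22 × 100 = 2200.00, centroid at (11.00, 50.00).
horizontal leg: A = 140 × 36 = 5040.00, centroid at (92.00, 18.00).
gusset: A = ½·68·36 = 1224.00, centroid at (44.67, 48.00).
ΣA = 8464.00 cm²
ΣAX̄ = (2200.00)(11.00) + (5040.00)(92.00) + (1224.00)(44.67) = 542552.00 cm³
ΣAȲ = (2200.00)(50.00) + (5040.00)(18.00) + (1224.00)(48.00) = 259472.00 cm³
X̄ = 542552.00 / 8464.00 = 64.10 cm
Ȳ = 259472.00 / 8464.00 = 30.66 cm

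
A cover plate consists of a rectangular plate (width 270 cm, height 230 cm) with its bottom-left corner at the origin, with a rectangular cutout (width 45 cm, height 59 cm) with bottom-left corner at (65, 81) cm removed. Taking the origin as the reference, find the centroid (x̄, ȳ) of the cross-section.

plate: A = 270 × 230 = 62100.00, centroid at (135.00, 115.00).
hole: A = −(45 × 59) = -2655.00, centroid at (87.50, 110.50).
ΣA = 59445.00 cm², ΣAx̄ = 8151187.50 cm³, ΣAȳ = 6848122.50 cm³.
x̄ = 8151187.50/59445.00 = 137.12 cm; ȳ = 6848122.50/59445.00 = 115.20 cm.

x̄ = 137.12 cm, ȳ = 115.20 cm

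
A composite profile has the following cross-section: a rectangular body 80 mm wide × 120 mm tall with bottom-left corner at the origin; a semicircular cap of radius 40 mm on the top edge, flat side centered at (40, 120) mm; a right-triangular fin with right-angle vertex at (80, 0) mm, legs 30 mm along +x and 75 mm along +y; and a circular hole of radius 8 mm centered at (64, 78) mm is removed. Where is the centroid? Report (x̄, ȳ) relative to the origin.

x̄ = 43.94 mm, ȳ = 71.54 mm

rectangular body: A = 80 × 120 = 9600.00, centroid at (40.00, 60.00).
semicircular top: A = ½π·40² = 2513.27, centroid at (40.00, 136.98).
triangular fin: A = ½·30·75 = 1125.00, centroid at (90.00, 25.00).
hole: A = −π·8² = -201.06, centroid at (64.00, 78.00).
ΣA = 13037.21 mm², ΣAx̄ = 572913.00 mm³, ΣAȳ = 932701.73 mm³.
x̄ = 572913.00/13037.21 = 43.94 mm; ȳ = 932701.73/13037.21 = 71.54 mm.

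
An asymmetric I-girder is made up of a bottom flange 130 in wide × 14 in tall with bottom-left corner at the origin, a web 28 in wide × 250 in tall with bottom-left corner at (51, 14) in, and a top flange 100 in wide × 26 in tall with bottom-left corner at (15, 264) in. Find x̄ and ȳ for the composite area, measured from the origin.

x̄ = 65.00 in, ȳ = 149.38 in

bottom flange: A = 130 × 14 = 1820.00, centroid at (65.00, 7.00).
web: A = 28 × 250 = 7000.00, centroid at (65.00, 139.00).
top flange: A = 100 × 26 = 2600.00, centroid at (65.00, 277.00).
ΣA = 11420.00 in², ΣAx̄ = 742300.00 in³, ΣAȳ = 1705940.00 in³.
x̄ = 742300.00/11420.00 = 65.00 in; ȳ = 1705940.00/11420.00 = 149.38 in.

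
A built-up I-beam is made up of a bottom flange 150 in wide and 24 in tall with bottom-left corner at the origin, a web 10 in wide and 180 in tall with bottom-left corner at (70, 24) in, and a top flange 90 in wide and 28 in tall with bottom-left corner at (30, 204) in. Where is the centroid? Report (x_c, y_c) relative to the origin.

bottom flange: A = 150 × 24 = 3600.00, centroid at (75.00, 12.00).
web: A = 10 × 180 = 1800.00, centroid at (75.00, 114.00).
top flange: A = 90 × 28 = 2520.00, centroid at (75.00, 218.00).
ΣA = 7920.00 in², ΣAx_c = 594000.00 in³, ΣAy_c = 797760.00 in³.
x_c = 594000.00/7920.00 = 75.00 in; y_c = 797760.00/7920.00 = 100.73 in.

x_c = 75.00 in, y_c = 100.73 in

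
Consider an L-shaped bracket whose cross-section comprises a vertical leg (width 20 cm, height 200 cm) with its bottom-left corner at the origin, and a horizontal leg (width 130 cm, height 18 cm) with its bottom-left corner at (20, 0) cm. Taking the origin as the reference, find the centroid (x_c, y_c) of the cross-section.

x_c = 37.68 cm, y_c = 66.41 cm

vertical leg: A = 20 × 200 = 4000.00, centroid at (10.00, 100.00).
horizontal leg: A = 130 × 18 = 2340.00, centroid at (85.00, 9.00).
ΣA = 6340.00 cm²
ΣAx_c = (4000.00)(10.00) + (2340.00)(85.00) = 238900.00 cm³
ΣAy_c = (4000.00)(100.00) + (2340.00)(9.00) = 421060.00 cm³
x_c = 238900.00 / 6340.00 = 37.68 cm
y_c = 421060.00 / 6340.00 = 66.41 cm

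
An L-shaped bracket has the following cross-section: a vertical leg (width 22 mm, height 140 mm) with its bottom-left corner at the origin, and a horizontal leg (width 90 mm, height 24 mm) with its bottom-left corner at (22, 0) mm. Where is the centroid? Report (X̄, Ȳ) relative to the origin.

vertical leg: A = 22 × 140 = 3080.00, centroid at (11.00, 70.00).
horizontal leg: A = 90 × 24 = 2160.00, centroid at (67.00, 12.00).
ΣA = 5240.00 mm²
ΣAX̄ = (3080.00)(11.00) + (2160.00)(67.00) = 178600.00 mm³
ΣAȲ = (3080.00)(70.00) + (2160.00)(12.00) = 241520.00 mm³
X̄ = 178600.00 / 5240.00 = 34.08 mm
Ȳ = 241520.00 / 5240.00 = 46.09 mm

X̄ = 34.08 mm, Ȳ = 46.09 mm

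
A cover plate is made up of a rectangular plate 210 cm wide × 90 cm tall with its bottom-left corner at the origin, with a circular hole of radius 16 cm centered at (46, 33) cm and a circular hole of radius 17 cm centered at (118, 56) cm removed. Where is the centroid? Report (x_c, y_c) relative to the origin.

plate: A = 210 × 90 = 18900.00, centroid at (105.00, 45.00).
hole 1: A = −π·16² = -804.25, centroid at (46.00, 33.00).
hole 2: A = −π·17² = -907.92, centroid at (118.00, 56.00).
ΣA = 17187.83 cm²
ΣAx_c = (18900.00)(105.00) + (-804.25)(46.00) + (-907.92)(118.00) = 1840370.01 cm³
ΣAy_c = (18900.00)(45.00) + (-804.25)(33.00) + (-907.92)(56.00) = 773116.29 cm³
x_c = 1840370.01 / 17187.83 = 107.07 cm
y_c = 773116.29 / 17187.83 = 44.98 cm

x_c = 107.07 cm, y_c = 44.98 cm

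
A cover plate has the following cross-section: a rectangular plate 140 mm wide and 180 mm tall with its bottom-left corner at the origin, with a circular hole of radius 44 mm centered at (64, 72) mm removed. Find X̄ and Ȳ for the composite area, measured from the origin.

X̄ = 71.91 mm, Ȳ = 95.73 mm

Part | A | x̄ᵢ | ȳᵢ | A·x̄ᵢ | A·ȳᵢ
plate | 25200.00 | 70.00 | 90.00 | 1764000.00 | 2268000.00
hole | -6082.12 | 64.00 | 72.00 | -389255.90 | -437912.88
Σ | 19117.88 |  |  | 1374744.10 | 1830087.12
X̄ = 1374744.10 / 19117.88 = 71.91 mm
Ȳ = 1830087.12 / 19117.88 = 95.73 mm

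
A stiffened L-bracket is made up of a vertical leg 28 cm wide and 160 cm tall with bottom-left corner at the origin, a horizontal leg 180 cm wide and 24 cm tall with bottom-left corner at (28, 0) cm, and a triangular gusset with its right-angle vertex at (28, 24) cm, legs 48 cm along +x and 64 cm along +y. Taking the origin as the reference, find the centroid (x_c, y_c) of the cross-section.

x_c = 61.93 cm, y_c = 46.43 cm

Part | A | x̄ᵢ | ȳᵢ | A·x̄ᵢ | A·ȳᵢ
vertical leg | 4480.00 | 14.00 | 80.00 | 62720.00 | 358400.00
horizontal leg | 4320.00 | 118.00 | 12.00 | 509760.00 | 51840.00
gusset | 1536.00 | 44.00 | 45.33 | 67584.00 | 69632.00
Σ | 10336.00 |  |  | 640064.00 | 479872.00
x_c = 640064.00 / 10336.00 = 61.93 cm
y_c = 479872.00 / 10336.00 = 46.43 cm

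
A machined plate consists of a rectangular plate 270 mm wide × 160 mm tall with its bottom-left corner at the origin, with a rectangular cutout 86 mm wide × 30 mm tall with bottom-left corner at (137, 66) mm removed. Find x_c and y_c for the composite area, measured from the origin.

x_c = 132.14 mm, y_c = 79.94 mm

Part | A | x̄ᵢ | ȳᵢ | A·x̄ᵢ | A·ȳᵢ
plate | 43200.00 | 135.00 | 80.00 | 5832000.00 | 3456000.00
hole | -2580.00 | 180.00 | 81.00 | -464400.00 | -208980.00
Σ | 40620.00 |  |  | 5367600.00 | 3247020.00
x_c = 5367600.00 / 40620.00 = 132.14 mm
y_c = 3247020.00 / 40620.00 = 79.94 mm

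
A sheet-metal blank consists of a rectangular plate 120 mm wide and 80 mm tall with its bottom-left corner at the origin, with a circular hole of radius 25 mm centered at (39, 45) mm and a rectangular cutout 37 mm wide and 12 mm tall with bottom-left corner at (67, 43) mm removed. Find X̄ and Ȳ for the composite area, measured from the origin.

plate: A = 120 × 80 = 9600.00, centroid at (60.00, 40.00).
hole 1: A = −π·25² = -1963.50, centroid at (39.00, 45.00).
hole 2: A = −(37 × 12) = -444.00, centroid at (85.50, 49.00).
ΣA = 7192.50 mm²
ΣAX̄ = (9600.00)(60.00) + (-1963.50)(39.00) + (-444.00)(85.50) = 461461.68 mm³
ΣAȲ = (9600.00)(40.00) + (-1963.50)(45.00) + (-444.00)(49.00) = 273886.71 mm³
X̄ = 461461.68 / 7192.50 = 64.16 mm
Ȳ = 273886.71 / 7192.50 = 38.08 mm

X̄ = 64.16 mm, Ȳ = 38.08 mm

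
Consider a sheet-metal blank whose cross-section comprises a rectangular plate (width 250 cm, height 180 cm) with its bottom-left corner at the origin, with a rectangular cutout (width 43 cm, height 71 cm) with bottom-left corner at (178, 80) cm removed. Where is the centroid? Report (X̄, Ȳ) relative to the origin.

Part | A | x̄ᵢ | ȳᵢ | A·x̄ᵢ | A·ȳᵢ
plate | 45000.00 | 125.00 | 90.00 | 5625000.00 | 4050000.00
hole | -3053.00 | 199.50 | 115.50 | -609073.50 | -352621.50
Σ | 41947.00 |  |  | 5015926.50 | 3697378.50
X̄ = 5015926.50 / 41947.00 = 119.58 cm
Ȳ = 3697378.50 / 41947.00 = 88.14 cm

X̄ = 119.58 cm, Ȳ = 88.14 cm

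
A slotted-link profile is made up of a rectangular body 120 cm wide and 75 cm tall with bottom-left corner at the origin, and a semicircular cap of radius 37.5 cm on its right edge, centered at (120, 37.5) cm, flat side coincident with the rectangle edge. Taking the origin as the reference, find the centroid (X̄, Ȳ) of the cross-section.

X̄ = 74.96 cm, Ȳ = 37.50 cm

rectangular body: A = 120 × 75 = 9000.00, centroid at (60.00, 37.50).
semicircular end: A = ½π·37.5² = 2208.93, centroid at (135.92, 37.50).
ΣA = 11208.93 cm²
ΣAX̄ = (9000.00)(60.00) + (2208.93)(135.92) = 840228.13 cm³
ΣAȲ = (9000.00)(37.50) + (2208.93)(37.50) = 420334.96 cm³
X̄ = 840228.13 / 11208.93 = 74.96 cm
Ȳ = 420334.96 / 11208.93 = 37.50 cm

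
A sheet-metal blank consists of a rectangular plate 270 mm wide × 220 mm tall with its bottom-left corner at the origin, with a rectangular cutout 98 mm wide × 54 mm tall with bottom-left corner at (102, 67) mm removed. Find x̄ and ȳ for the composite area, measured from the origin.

x̄ = 133.44 mm, ȳ = 111.56 mm

plate: A = 270 × 220 = 59400.00, centroid at (135.00, 110.00).
hole: A = −(98 × 54) = -5292.00, centroid at (151.00, 94.00).
ΣA = 54108.00 mm², ΣAx̄ = 7219908.00 mm³, ΣAȳ = 6036552.00 mm³.
x̄ = 7219908.00/54108.00 = 133.44 mm; ȳ = 6036552.00/54108.00 = 111.56 mm.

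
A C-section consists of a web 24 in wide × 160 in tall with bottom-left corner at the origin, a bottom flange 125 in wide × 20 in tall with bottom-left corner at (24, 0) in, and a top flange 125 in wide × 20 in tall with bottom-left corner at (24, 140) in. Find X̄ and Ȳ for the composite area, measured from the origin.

web: A = 24 × 160 = 3840.00, centroid at (12.00, 80.00).
bottom flange: A = 125 × 20 = 2500.00, centroid at (86.50, 10.00).
top flange: A = 125 × 20 = 2500.00, centroid at (86.50, 150.00).
ΣA = 8840.00 in², ΣAX̄ = 478580.00 in³, ΣAȲ = 707200.00 in³.
X̄ = 478580.00/8840.00 = 54.14 in; Ȳ = 707200.00/8840.00 = 80.00 in.

X̄ = 54.14 in, Ȳ = 80.00 in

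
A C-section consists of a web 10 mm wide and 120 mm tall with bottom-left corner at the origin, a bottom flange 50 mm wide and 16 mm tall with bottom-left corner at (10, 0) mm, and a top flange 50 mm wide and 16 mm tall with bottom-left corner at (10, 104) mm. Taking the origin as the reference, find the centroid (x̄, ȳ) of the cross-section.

x̄ = 22.14 mm, ȳ = 60.00 mm

Part | A | x̄ᵢ | ȳᵢ | A·x̄ᵢ | A·ȳᵢ
web | 1200.00 | 5.00 | 60.00 | 6000.00 | 72000.00
bottom flange | 800.00 | 35.00 | 8.00 | 28000.00 | 6400.00
top flange | 800.00 | 35.00 | 112.00 | 28000.00 | 89600.00
Σ | 2800.00 |  |  | 62000.00 | 168000.00
x̄ = 62000.00 / 2800.00 = 22.14 mm
ȳ = 168000.00 / 2800.00 = 60.00 mm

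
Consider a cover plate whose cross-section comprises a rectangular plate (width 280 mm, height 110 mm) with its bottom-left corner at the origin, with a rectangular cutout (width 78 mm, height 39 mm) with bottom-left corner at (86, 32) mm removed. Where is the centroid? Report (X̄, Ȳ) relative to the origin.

X̄ = 141.64 mm, Ȳ = 55.38 mm

plate: A = 280 × 110 = 30800.00, centroid at (140.00, 55.00).
hole: A = −(78 × 39) = -3042.00, centroid at (125.00, 51.50).
ΣA = 27758.00 mm², ΣAX̄ = 3931750.00 mm³, ΣAȲ = 1537337.00 mm³.
X̄ = 3931750.00/27758.00 = 141.64 mm; Ȳ = 1537337.00/27758.00 = 55.38 mm.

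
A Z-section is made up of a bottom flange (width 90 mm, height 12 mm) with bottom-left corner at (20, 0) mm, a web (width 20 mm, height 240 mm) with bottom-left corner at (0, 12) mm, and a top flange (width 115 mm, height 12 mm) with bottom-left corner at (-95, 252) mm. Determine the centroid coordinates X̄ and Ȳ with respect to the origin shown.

X̄ = 9.15 mm, Ȳ = 137.21 mm

bottom flange: A = 90 × 12 = 1080.00, centroid at (65.00, 6.00).
web: A = 20 × 240 = 4800.00, centroid at (10.00, 132.00).
top flange: A = 115 × 12 = 1380.00, centroid at (-37.50, 258.00).
ΣA = 7260.00 mm²
ΣAX̄ = (1080.00)(65.00) + (4800.00)(10.00) + (1380.00)(-37.50) = 66450.00 mm³
ΣAȲ = (1080.00)(6.00) + (4800.00)(132.00) + (1380.00)(258.00) = 996120.00 mm³
X̄ = 66450.00 / 7260.00 = 9.15 mm
Ȳ = 996120.00 / 7260.00 = 137.21 mm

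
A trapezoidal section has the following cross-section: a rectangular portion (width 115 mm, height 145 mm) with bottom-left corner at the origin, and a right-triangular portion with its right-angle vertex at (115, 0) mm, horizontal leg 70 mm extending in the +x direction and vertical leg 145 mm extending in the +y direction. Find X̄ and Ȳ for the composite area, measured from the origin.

X̄ = 76.36 mm, Ȳ = 66.86 mm

rectangular portion: A = 115 × 145 = 16675.00, centroid at (57.50, 72.50).
triangular portion: A = ½·70·145 = 5075.00, centroid at (138.33, 48.33).
ΣA = 21750.00 mm²
ΣAX̄ = (16675.00)(57.50) + (5075.00)(138.33) = 1660854.17 mm³
ΣAȲ = (16675.00)(72.50) + (5075.00)(48.33) = 1454229.17 mm³
X̄ = 1660854.17 / 21750.00 = 76.36 mm
Ȳ = 1454229.17 / 21750.00 = 66.86 mm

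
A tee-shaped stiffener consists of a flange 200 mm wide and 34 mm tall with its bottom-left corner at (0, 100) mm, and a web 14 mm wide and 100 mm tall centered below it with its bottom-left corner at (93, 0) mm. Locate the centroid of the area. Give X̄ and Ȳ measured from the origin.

X̄ = 100.00 mm, Ȳ = 105.56 mm

web: A = 14 × 100 = 1400.00, centroid at (100.00, 50.00).
flange: A = 200 × 34 = 6800.00, centroid at (100.00, 117.00).
ΣA = 8200.00 mm², ΣAX̄ = 820000.00 mm³, ΣAȲ = 865600.00 mm³.
X̄ = 820000.00/8200.00 = 100.00 mm; Ȳ = 865600.00/8200.00 = 105.56 mm.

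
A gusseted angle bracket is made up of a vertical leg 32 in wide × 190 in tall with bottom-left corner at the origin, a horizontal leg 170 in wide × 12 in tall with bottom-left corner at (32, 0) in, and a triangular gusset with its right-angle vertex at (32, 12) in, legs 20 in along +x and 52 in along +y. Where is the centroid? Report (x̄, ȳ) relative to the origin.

Part | A | x̄ᵢ | ȳᵢ | A·x̄ᵢ | A·ȳᵢ
vertical leg | 6080.00 | 16.00 | 95.00 | 97280.00 | 577600.00
horizontal leg | 2040.00 | 117.00 | 6.00 | 238680.00 | 12240.00
gusset | 520.00 | 38.67 | 29.33 | 20106.67 | 15253.33
Σ | 8640.00 |  |  | 356066.67 | 605093.33
x̄ = 356066.67 / 8640.00 = 41.21 in
ȳ = 605093.33 / 8640.00 = 70.03 in

x̄ = 41.21 in, ȳ = 70.03 in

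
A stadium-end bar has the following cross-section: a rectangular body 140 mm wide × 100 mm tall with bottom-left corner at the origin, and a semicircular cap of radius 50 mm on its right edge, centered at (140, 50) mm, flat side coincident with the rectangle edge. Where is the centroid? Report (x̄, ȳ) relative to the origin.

x̄ = 89.98 mm, ȳ = 50.00 mm

rectangular body: A = 140 × 100 = 14000.00, centroid at (70.00, 50.00).
semicircular end: A = ½π·50² = 3926.99, centroid at (161.22, 50.00).
ΣA = 17926.99 mm², ΣAx̄ = 1613112.05 mm³, ΣAȳ = 896349.54 mm³.
x̄ = 1613112.05/17926.99 = 89.98 mm; ȳ = 896349.54/17926.99 = 50.00 mm.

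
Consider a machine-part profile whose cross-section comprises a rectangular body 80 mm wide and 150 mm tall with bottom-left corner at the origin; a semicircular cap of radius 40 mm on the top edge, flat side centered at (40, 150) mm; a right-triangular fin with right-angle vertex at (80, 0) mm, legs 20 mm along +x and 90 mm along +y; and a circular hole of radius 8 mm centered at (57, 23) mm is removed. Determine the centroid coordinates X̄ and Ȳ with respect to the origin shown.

X̄ = 42.54 mm, Ȳ = 88.22 mm

Part | A | x̄ᵢ | ȳᵢ | A·x̄ᵢ | A·ȳᵢ
rectangular body | 12000.00 | 40.00 | 75.00 | 480000.00 | 900000.00
semicircular top | 2513.27 | 40.00 | 166.98 | 100530.96 | 419657.79
triangular fin | 900.00 | 86.67 | 30.00 | 78000.00 | 27000.00
hole | -201.06 | 57.00 | 23.00 | -11460.53 | -4624.42
Σ | 15212.21 |  |  | 647070.43 | 1342033.36
X̄ = 647070.43 / 15212.21 = 42.54 mm
Ȳ = 1342033.36 / 15212.21 = 88.22 mm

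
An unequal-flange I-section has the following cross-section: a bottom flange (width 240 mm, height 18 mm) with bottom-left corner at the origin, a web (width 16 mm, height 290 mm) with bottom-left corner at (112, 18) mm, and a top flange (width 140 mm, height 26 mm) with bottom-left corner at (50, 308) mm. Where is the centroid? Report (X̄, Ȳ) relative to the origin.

X̄ = 120.00 mm, Ȳ = 155.84 mm

bottom flange: A = 240 × 18 = 4320.00, centroid at (120.00, 9.00).
web: A = 16 × 290 = 4640.00, centroid at (120.00, 163.00).
top flange: A = 140 × 26 = 3640.00, centroid at (120.00, 321.00).
ΣA = 12600.00 mm², ΣAX̄ = 1512000.00 mm³, ΣAȲ = 1963640.00 mm³.
X̄ = 1512000.00/12600.00 = 120.00 mm; Ȳ = 1963640.00/12600.00 = 155.84 mm.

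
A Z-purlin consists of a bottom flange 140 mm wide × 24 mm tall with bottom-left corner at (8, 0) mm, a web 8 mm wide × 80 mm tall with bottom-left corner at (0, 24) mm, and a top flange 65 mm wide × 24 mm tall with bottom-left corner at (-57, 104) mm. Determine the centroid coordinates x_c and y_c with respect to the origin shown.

x_c = 40.72 mm, y_c = 47.17 mm

bottom flange: A = 140 × 24 = 3360.00, centroid at (78.00, 12.00).
web: A = 8 × 80 = 640.00, centroid at (4.00, 64.00).
top flange: A = 65 × 24 = 1560.00, centroid at (-24.50, 116.00).
ΣA = 5560.00 mm²
ΣAx_c = (3360.00)(78.00) + (640.00)(4.00) + (1560.00)(-24.50) = 226420.00 mm³
ΣAy_c = (3360.00)(12.00) + (640.00)(64.00) + (1560.00)(116.00) = 262240.00 mm³
x_c = 226420.00 / 5560.00 = 40.72 mm
y_c = 262240.00 / 5560.00 = 47.17 mm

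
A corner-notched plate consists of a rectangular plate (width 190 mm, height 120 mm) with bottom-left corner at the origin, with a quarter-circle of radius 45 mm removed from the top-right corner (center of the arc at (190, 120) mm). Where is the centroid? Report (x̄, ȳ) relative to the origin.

x̄ = 89.31 mm, ȳ = 56.93 mm

Part | A | x̄ᵢ | ȳᵢ | A·x̄ᵢ | A·ȳᵢ
plate | 22800.00 | 95.00 | 60.00 | 2166000.00 | 1368000.00
removed quarter-circle | -1590.43 | 170.90 | 100.90 | -271806.94 | -160476.75
Σ | 21209.57 |  |  | 1894193.06 | 1207523.25
x̄ = 1894193.06 / 21209.57 = 89.31 mm
ȳ = 1207523.25 / 21209.57 = 56.93 mm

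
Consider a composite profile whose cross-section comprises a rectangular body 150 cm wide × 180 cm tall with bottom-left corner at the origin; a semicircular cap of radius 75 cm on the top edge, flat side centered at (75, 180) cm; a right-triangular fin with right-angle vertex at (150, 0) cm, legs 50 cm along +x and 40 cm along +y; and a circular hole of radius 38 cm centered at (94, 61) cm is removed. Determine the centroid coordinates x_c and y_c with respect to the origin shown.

x_c = 75.17 cm, y_c = 125.03 cm

Part | A | x̄ᵢ | ȳᵢ | A·x̄ᵢ | A·ȳᵢ
rectangular body | 27000.00 | 75.00 | 90.00 | 2025000.00 | 2430000.00
semicircular top | 8835.73 | 75.00 | 211.83 | 662679.70 | 1871681.28
triangular fin | 1000.00 | 166.67 | 13.33 | 166666.67 | 13333.33
hole | -4536.46 | 94.00 | 61.00 | -426427.22 | -276724.05
Σ | 32299.27 |  |  | 2427919.15 | 4038290.57
x_c = 2427919.15 / 32299.27 = 75.17 cm
y_c = 4038290.57 / 32299.27 = 125.03 cm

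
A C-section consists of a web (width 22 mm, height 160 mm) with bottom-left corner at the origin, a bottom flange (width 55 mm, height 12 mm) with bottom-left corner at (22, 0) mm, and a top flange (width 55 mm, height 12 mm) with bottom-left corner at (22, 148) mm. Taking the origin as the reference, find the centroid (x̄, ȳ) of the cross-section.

x̄ = 21.50 mm, ȳ = 80.00 mm

web: A = 22 × 160 = 3520.00, centroid at (11.00, 80.00).
bottom flange: A = 55 × 12 = 660.00, centroid at (49.50, 6.00).
top flange: A = 55 × 12 = 660.00, centroid at (49.50, 154.00).
ΣA = 4840.00 mm²
ΣAx̄ = (3520.00)(11.00) + (660.00)(49.50) + (660.00)(49.50) = 104060.00 mm³
ΣAȳ = (3520.00)(80.00) + (660.00)(6.00) + (660.00)(154.00) = 387200.00 mm³
x̄ = 104060.00 / 4840.00 = 21.50 mm
ȳ = 387200.00 / 4840.00 = 80.00 mm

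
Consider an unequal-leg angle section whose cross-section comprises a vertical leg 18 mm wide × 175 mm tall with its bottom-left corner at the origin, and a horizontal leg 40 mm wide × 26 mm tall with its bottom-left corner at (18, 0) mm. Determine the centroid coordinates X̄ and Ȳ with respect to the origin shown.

vertical leg: A = 18 × 175 = 3150.00, centroid at (9.00, 87.50).
horizontal leg: A = 40 × 26 = 1040.00, centroid at (38.00, 13.00).
ΣA = 4190.00 mm², ΣAX̄ = 67870.00 mm³, ΣAȲ = 289145.00 mm³.
X̄ = 67870.00/4190.00 = 16.20 mm; Ȳ = 289145.00/4190.00 = 69.01 mm.

X̄ = 16.20 mm, Ȳ = 69.01 mm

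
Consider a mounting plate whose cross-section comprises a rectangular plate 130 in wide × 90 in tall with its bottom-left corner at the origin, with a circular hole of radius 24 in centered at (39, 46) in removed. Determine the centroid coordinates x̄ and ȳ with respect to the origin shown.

Part | A | x̄ᵢ | ȳᵢ | A·x̄ᵢ | A·ȳᵢ
plate | 11700.00 | 65.00 | 45.00 | 760500.00 | 526500.00
hole | -1809.56 | 39.00 | 46.00 | -70572.74 | -83239.64
Σ | 9890.44 |  |  | 689927.26 | 443260.36
x̄ = 689927.26 / 9890.44 = 69.76 in
ȳ = 443260.36 / 9890.44 = 44.82 in

x̄ = 69.76 in, ȳ = 44.82 in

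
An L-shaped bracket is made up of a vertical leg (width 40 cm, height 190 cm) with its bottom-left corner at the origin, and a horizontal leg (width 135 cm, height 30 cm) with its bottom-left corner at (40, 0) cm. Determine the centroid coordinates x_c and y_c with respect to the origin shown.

x_c = 50.42 cm, y_c = 67.19 cm

Part | A | x̄ᵢ | ȳᵢ | A·x̄ᵢ | A·ȳᵢ
vertical leg | 7600.00 | 20.00 | 95.00 | 152000.00 | 722000.00
horizontal leg | 4050.00 | 107.50 | 15.00 | 435375.00 | 60750.00
Σ | 11650.00 |  |  | 587375.00 | 782750.00
x_c = 587375.00 / 11650.00 = 50.42 cm
y_c = 782750.00 / 11650.00 = 67.19 cm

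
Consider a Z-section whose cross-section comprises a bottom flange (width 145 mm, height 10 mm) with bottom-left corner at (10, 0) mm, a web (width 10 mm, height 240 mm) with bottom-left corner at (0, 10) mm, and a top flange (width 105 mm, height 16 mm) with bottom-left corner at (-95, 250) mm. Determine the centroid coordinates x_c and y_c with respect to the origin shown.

bottom flange: A = 145 × 10 = 1450.00, centroid at (82.50, 5.00).
web: A = 10 × 240 = 2400.00, centroid at (5.00, 130.00).
top flange: A = 105 × 16 = 1680.00, centroid at (-42.50, 258.00).
ΣA = 5530.00 mm²
ΣAx_c = (1450.00)(82.50) + (2400.00)(5.00) + (1680.00)(-42.50) = 60225.00 mm³
ΣAy_c = (1450.00)(5.00) + (2400.00)(130.00) + (1680.00)(258.00) = 752690.00 mm³
x_c = 60225.00 / 5530.00 = 10.89 mm
y_c = 752690.00 / 5530.00 = 136.11 mm

x_c = 10.89 mm, y_c = 136.11 mm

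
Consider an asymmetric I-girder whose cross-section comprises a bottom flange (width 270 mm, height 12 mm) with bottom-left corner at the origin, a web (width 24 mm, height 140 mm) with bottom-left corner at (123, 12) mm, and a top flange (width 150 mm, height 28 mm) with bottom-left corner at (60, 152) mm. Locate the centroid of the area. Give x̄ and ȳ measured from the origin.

bottom flange: A = 270 × 12 = 3240.00, centroid at (135.00, 6.00).
web: A = 24 × 140 = 3360.00, centroid at (135.00, 82.00).
top flange: A = 150 × 28 = 4200.00, centroid at (135.00, 166.00).
ΣA = 10800.00 mm²
ΣAx̄ = (3240.00)(135.00) + (3360.00)(135.00) + (4200.00)(135.00) = 1458000.00 mm³
ΣAȳ = (3240.00)(6.00) + (3360.00)(82.00) + (4200.00)(166.00) = 992160.00 mm³
x̄ = 1458000.00 / 10800.00 = 135.00 mm
ȳ = 992160.00 / 10800.00 = 91.87 mm

x̄ = 135.00 mm, ȳ = 91.87 mm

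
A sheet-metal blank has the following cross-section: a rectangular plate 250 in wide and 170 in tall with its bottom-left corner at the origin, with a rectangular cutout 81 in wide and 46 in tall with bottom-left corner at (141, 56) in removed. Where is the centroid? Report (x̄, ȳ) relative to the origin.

plate: A = 250 × 170 = 42500.00, centroid at (125.00, 85.00).
hole: A = −(81 × 46) = -3726.00, centroid at (181.50, 79.00).
ΣA = 38774.00 in²
ΣAx̄ = (42500.00)(125.00) + (-3726.00)(181.50) = 4636231.00 in³
ΣAȳ = (42500.00)(85.00) + (-3726.00)(79.00) = 3318146.00 in³
x̄ = 4636231.00 / 38774.00 = 119.57 in
ȳ = 3318146.00 / 38774.00 = 85.58 in

x̄ = 119.57 in, ȳ = 85.58 in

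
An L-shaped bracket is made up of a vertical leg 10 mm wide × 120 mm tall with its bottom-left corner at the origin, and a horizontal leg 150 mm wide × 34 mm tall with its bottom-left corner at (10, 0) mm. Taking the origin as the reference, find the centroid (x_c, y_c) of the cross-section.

vertical leg: A = 10 × 120 = 1200.00, centroid at (5.00, 60.00).
horizontal leg: A = 150 × 34 = 5100.00, centroid at (85.00, 17.00).
ΣA = 6300.00 mm²
ΣAx_c = (1200.00)(5.00) + (5100.00)(85.00) = 439500.00 mm³
ΣAy_c = (1200.00)(60.00) + (5100.00)(17.00) = 158700.00 mm³
x_c = 439500.00 / 6300.00 = 69.76 mm
y_c = 158700.00 / 6300.00 = 25.19 mm

x_c = 69.76 mm, y_c = 25.19 mm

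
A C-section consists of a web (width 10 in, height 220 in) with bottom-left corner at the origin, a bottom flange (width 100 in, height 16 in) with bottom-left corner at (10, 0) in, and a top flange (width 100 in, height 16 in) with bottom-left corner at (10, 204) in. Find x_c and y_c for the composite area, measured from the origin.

web: A = 10 × 220 = 2200.00, centroid at (5.00, 110.00).
bottom flange: A = 100 × 16 = 1600.00, centroid at (60.00, 8.00).
top flange: A = 100 × 16 = 1600.00, centroid at (60.00, 212.00).
ΣA = 5400.00 in², ΣAx_c = 203000.00 in³, ΣAy_c = 594000.00 in³.
x_c = 203000.00/5400.00 = 37.59 in; y_c = 594000.00/5400.00 = 110.00 in.

x_c = 37.59 in, y_c = 110.00 in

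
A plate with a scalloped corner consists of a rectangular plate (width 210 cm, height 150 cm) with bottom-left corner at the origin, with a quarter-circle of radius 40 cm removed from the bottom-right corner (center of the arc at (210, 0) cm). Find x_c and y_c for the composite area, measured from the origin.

plate: A = 210 × 150 = 31500.00, centroid at (105.00, 75.00).
removed quarter-circle: A = −¼π·40² = -1256.64, centroid at (193.02, 16.98).
ΣA = 30243.36 cm², ΣAx_c = 3064939.55 cm³, ΣAy_c = 2341166.67 cm³.
x_c = 3064939.55/30243.36 = 101.34 cm; y_c = 2341166.67/30243.36 = 77.41 cm.

x_c = 101.34 cm, y_c = 77.41 cm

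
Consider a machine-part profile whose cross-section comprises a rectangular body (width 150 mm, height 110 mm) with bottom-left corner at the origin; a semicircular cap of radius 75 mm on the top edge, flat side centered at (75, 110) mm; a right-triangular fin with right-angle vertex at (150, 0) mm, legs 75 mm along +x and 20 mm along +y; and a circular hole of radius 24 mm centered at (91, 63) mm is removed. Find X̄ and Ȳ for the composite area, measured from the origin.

rectangular body: A = 150 × 110 = 16500.00, centroid at (75.00, 55.00).
semicircular top: A = ½π·75² = 8835.73, centroid at (75.00, 141.83).
triangular fin: A = ½·75·20 = 750.00, centroid at (175.00, 6.67).
hole: A = −π·24² = -1809.56, centroid at (91.00, 63.00).
ΣA = 24276.17 mm²
ΣAX̄ = (16500.00)(75.00) + (8835.73)(75.00) + (750.00)(175.00) + (-1809.56)(91.00) = 1866759.98 mm³
ΣAȲ = (16500.00)(55.00) + (8835.73)(141.83) + (750.00)(6.67) + (-1809.56)(63.00) = 2051678.11 mm³
X̄ = 1866759.98 / 24276.17 = 76.90 mm
Ȳ = 2051678.11 / 24276.17 = 84.51 mm

X̄ = 76.90 mm, Ȳ = 84.51 mm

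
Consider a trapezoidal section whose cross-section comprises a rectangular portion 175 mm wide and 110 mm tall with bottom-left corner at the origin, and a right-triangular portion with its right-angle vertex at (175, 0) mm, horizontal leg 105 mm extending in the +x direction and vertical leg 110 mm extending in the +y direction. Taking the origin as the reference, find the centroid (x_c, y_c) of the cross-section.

x_c = 115.77 mm, y_c = 50.77 mm

Part | A | x̄ᵢ | ȳᵢ | A·x̄ᵢ | A·ȳᵢ
rectangular portion | 19250.00 | 87.50 | 55.00 | 1684375.00 | 1058750.00
triangular portion | 5775.00 | 210.00 | 36.67 | 1212750.00 | 211750.00
Σ | 25025.00 |  |  | 2897125.00 | 1270500.00
x_c = 2897125.00 / 25025.00 = 115.77 mm
y_c = 1270500.00 / 25025.00 = 50.77 mm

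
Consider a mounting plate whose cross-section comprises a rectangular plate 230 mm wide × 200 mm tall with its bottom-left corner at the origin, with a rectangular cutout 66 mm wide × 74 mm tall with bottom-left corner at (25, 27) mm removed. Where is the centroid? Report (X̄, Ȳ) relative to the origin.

plate: A = 230 × 200 = 46000.00, centroid at (115.00, 100.00).
hole: A = −(66 × 74) = -4884.00, centroid at (58.00, 64.00).
ΣA = 41116.00 mm²
ΣAX̄ = (46000.00)(115.00) + (-4884.00)(58.00) = 5006728.00 mm³
ΣAȲ = (46000.00)(100.00) + (-4884.00)(64.00) = 4287424.00 mm³
X̄ = 5006728.00 / 41116.00 = 121.77 mm
Ȳ = 4287424.00 / 41116.00 = 104.28 mm

X̄ = 121.77 mm, Ȳ = 104.28 mm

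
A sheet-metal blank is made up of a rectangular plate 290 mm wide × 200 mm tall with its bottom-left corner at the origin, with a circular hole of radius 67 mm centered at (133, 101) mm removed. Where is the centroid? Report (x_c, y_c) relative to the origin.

x_c = 148.86 mm, y_c = 99.68 mm

Part | A | x̄ᵢ | ȳᵢ | A·x̄ᵢ | A·ȳᵢ
plate | 58000.00 | 145.00 | 100.00 | 8410000.00 | 5800000.00
hole | -14102.61 | 133.00 | 101.00 | -1875647.05 | -1424363.55
Σ | 43897.39 |  |  | 6534352.95 | 4375636.45
x_c = 6534352.95 / 43897.39 = 148.86 mm
y_c = 4375636.45 / 43897.39 = 99.68 mm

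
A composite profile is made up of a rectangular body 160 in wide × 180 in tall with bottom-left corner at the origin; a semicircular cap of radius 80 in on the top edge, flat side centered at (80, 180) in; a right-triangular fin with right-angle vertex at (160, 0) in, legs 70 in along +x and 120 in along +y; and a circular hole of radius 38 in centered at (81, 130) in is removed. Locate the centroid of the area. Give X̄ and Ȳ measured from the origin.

Part | A | x̄ᵢ | ȳᵢ | A·x̄ᵢ | A·ȳᵢ
rectangular body | 28800.00 | 80.00 | 90.00 | 2304000.00 | 2592000.00
semicircular top | 10053.10 | 80.00 | 213.95 | 804247.72 | 2150890.70
triangular fin | 4200.00 | 183.33 | 40.00 | 770000.00 | 168000.00
hole | -4536.46 | 81.00 | 130.00 | -367453.24 | -589739.77
Σ | 38516.64 |  |  | 3510794.48 | 4321150.93
X̄ = 3510794.48 / 38516.64 = 91.15 in
Ȳ = 4321150.93 / 38516.64 = 112.19 in

X̄ = 91.15 in, Ȳ = 112.19 in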